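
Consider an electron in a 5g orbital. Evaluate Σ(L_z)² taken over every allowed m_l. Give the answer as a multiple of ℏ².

Σ(L_z)² = 60 ℏ²

For 5g, l = 4.
The allowed m_l values are -4, -3, -2, -1, 0, 1, 2, 3, 4.
Σ m_l² = 2·(1 + 4 + 9 + 16) = 60.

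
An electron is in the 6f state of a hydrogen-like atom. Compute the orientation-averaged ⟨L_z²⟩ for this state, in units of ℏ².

⟨L_z²⟩ = 4 ℏ²

6f means n = 6, l = 3.
m_l ∈ {-3, -2, -1, 0, 1, 2, 3}.
Average of L_z² over 7 states: 28/7 ℏ² = 4 ℏ².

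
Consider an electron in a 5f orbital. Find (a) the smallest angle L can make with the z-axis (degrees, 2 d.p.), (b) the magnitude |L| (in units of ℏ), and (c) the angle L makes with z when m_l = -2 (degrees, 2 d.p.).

5f means n = 5, l = 3.
cos θ_min = 3/√12, so θ_min ≈ 30.00°.
|L| = ℏ√(3·4) = 2√3 ℏ ≈ 3.464ℏ.
For m_l = -2: cos θ = -2/√12, θ ≈ 125.26°.

θ_min ≈ 30.00°; |L| = 2√3 ℏ ≈ 3.464ℏ; θ(m_l=-2) ≈ 125.26°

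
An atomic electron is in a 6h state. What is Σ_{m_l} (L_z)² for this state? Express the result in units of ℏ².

The 6h subshell has l = 5.
The allowed m_l values are -5, -4, -3, -2, -1, 0, 1, 2, 3, 4, 5.
Σ m_l² = l(l+1)(2l+1)/3 = 5·6·11/3 = 110.

Σ(L_z)² = 110 ℏ²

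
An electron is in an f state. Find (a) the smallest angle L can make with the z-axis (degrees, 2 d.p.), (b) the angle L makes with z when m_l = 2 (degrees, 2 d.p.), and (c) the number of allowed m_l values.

θ_min ≈ 30.00°; θ(m_l=2) ≈ 54.74°; 7 values

The letter f corresponds to l = 3.
cos θ_min = 3/√12, so θ_min ≈ 30.00°.
For m_l = 2: cos θ = 2/√12, θ ≈ 54.74°.
There are 2l+1 = 7 values of m_l.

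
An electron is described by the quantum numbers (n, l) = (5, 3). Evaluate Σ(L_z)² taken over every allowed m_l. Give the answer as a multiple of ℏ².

Σ(L_z)² = 28 ℏ²

The allowed m_l values are -3, -2, -1, 0, 1, 2, 3.
Σ m_l² = l(l+1)(2l+1)/3 = 3·4·7/3 = 28.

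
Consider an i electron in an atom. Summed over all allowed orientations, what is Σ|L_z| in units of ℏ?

Σ|L_z| = 42 ℏ

The letter i corresponds to l = 6.
m_l ∈ {-6, -5, -4, -3, -2, -1, 0, 1, 2, 3, 4, 5, 6}.
Σ|m_l| = l(l+1) = 42.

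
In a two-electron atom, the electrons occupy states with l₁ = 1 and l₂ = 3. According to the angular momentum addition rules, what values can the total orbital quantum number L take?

L = 2, 3, 4

Angular momentum addition gives L = |l₁ − l₂|, …, l₁ + l₂.
So L can be 2, 3, 4.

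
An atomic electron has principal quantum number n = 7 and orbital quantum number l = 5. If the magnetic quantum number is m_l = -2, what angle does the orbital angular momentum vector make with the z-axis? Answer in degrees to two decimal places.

θ ≈ 111.42°

|L| = ℏ√(l(l+1)) = √30 ℏ.
L_z = m_l ℏ = −2ℏ.
cos θ = L_z/|L| = -2/√30, so θ ≈ 111.42°.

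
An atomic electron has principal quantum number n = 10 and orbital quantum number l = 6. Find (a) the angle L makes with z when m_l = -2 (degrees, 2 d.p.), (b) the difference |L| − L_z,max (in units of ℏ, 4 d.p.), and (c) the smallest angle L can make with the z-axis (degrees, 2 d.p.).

For m_l = -2: cos θ = -2/√42, θ ≈ 107.98°.
|L| − L_z,max = (√42 − 6)ℏ ≈ 0.4807ℏ.
cos θ_min = 6/√42, so θ_min ≈ 22.21°.

θ(m_l=-2) ≈ 107.98°; |L|−L_z,max ≈ 0.4807ℏ; θ_min ≈ 22.21°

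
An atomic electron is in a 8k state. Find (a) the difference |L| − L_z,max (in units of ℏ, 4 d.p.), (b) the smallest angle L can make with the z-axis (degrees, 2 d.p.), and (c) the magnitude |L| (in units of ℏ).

|L|−L_z,max ≈ 0.4833ℏ; θ_min ≈ 20.70°; |L| = 2√14 ℏ ≈ 7.483ℏ

For 8k, l = 7.
|L| − L_z,max = (2√14 − 7)ℏ ≈ 0.4833ℏ.
cos θ_min = 7/√56, so θ_min ≈ 20.70°.
|L| = ℏ√(7·8) = 2√14 ℏ ≈ 7.483ℏ.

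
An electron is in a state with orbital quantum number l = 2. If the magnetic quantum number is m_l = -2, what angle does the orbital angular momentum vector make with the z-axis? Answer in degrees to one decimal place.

θ ≈ 144.7°

|L|² = l(l+1)ℏ² = 6ℏ², so |L| = √6 ℏ.
L_z = m_l ℏ = −2ℏ.
cos θ = L_z/|L| = -2/√6, so θ ≈ 144.7°.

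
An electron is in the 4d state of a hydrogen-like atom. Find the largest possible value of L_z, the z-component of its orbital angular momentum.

For 4d, l = 2.
L_z = m_l ℏ with m_l ∈ {−2, …, 2}; the maximum is m_l = 2.

L_z,max = 2ℏ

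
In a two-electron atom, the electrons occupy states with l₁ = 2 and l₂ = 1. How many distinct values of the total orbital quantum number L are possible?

Angular momentum addition gives L = |l₁ − l₂|, …, l₁ + l₂.
So L can be 1, 2, 3.
That is 3 values.

3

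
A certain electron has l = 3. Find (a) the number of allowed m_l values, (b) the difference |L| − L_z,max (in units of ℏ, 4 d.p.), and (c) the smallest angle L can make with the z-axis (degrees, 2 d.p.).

There are 2l+1 = 7 values of m_l.
|L| − L_z,max = (2√3 − 3)ℏ ≈ 0.4641ℏ.
cos θ_min = 3/√12, so θ_min ≈ 30.00°.

7 values; |L|−L_z,max ≈ 0.4641ℏ; θ_min ≈ 30.00°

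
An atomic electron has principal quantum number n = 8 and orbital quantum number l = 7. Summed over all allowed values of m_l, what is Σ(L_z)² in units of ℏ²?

The allowed m_l values are -7, -6, -5, -4, -3, -2, -1, 0, 1, 2, 3, 4, 5, 6, 7.
Σ m_l² = l(l+1)(2l+1)/3 = 7·8·15/3 = 280.

Σ(L_z)² = 280 ℏ²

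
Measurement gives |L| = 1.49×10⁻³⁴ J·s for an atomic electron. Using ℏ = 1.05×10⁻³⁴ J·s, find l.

l = 1

Dividing by ℏ: |L|/ℏ ≈ 1.419.
l(l+1) ≈ 1.419² ≈ 2.01, so l = 1.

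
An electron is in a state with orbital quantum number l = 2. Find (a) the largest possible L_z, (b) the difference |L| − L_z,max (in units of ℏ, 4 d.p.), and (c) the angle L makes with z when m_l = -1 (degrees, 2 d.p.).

L_z,max = lℏ = 2ℏ.
|L| − L_z,max = (√6 − 2)ℏ ≈ 0.4495ℏ.
For m_l = -1: cos θ = -1/√6, θ ≈ 114.09°.

L_z,max = 2ℏ; |L|−L_z,max ≈ 0.4495ℏ; θ(m_l=-1) ≈ 114.09°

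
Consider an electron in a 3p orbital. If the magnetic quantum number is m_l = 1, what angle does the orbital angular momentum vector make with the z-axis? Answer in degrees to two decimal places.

θ ≈ 45.00°

For 3p, l = 1.
|L|² = l(l+1)ℏ² = 2ℏ², so |L| = √2 ℏ.
L_z = m_l ℏ = 1ℏ.
cos θ = L_z/|L| = 1/√2, so θ ≈ 45.00°.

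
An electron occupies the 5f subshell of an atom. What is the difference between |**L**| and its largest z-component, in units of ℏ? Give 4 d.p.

|L| − L_z,max ≈ 0.4641ℏ

5f means n = 5, l = 3.
|L| = 2√3 ℏ ≈ 3.4641ℏ, while L_z,max = lℏ = 3ℏ.
The difference is (2√3 − 3)ℏ ≈ 0.4641ℏ.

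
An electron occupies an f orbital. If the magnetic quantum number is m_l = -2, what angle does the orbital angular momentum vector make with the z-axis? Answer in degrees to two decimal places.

F corresponds to l = 3.
|L| = √(l(l+1)) ℏ = 2√3 ℏ.
L_z = m_l ℏ = −2ℏ.
cos θ = L_z/|L| = -2/√12, so θ ≈ 125.26°.

θ ≈ 125.26°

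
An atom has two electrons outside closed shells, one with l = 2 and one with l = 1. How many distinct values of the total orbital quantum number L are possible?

3

L runs from |2 − 1| = 1 to 2 + 1 = 3.
Allowed values: L = 1, 2, 3.
That is 3 values.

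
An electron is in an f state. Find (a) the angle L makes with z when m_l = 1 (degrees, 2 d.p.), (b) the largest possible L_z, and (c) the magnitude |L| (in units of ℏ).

For an f orbital, l = 3.
For m_l = 1: cos θ = 1/√12, θ ≈ 73.22°.
L_z,max = lℏ = 3ℏ.
|L| = ℏ√(3·4) = 2√3 ℏ ≈ 3.464ℏ.

θ(m_l=1) ≈ 73.22°; L_z,max = 3ℏ; |L| = 2√3 ℏ ≈ 3.464ℏ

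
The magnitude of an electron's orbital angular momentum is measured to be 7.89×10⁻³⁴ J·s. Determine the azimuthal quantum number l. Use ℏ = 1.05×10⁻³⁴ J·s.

l = 7

In units of ℏ, |L| ≈ 7.514.
(|L|/ℏ)² = l(l+1) ≈ 56.46 ⇒ l = 7.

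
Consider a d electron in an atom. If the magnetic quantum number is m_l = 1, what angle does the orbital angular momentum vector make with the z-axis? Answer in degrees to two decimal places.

D corresponds to l = 2.
|L| = ℏ√(l(l+1)) = √6 ℏ.
L_z = m_l ℏ = 1ℏ.
cos θ = L_z/|L| = 1/√6, so θ ≈ 65.91°.

θ ≈ 65.91°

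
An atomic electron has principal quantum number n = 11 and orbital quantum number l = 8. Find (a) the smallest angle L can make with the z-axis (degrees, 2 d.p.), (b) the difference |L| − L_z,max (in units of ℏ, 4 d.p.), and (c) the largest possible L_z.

θ_min ≈ 19.47°; |L|−L_z,max ≈ 0.4853ℏ; L_z,max = 8ℏ

cos θ_min = 8/√72, so θ_min ≈ 19.47°.
|L| − L_z,max = (6√2 − 8)ℏ ≈ 0.4853ℏ.
L_z,max = lℏ = 8ℏ.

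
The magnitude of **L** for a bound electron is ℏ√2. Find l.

(|L|/ℏ)² = l(l+1) = 2.
Solving: l = 1.

l = 1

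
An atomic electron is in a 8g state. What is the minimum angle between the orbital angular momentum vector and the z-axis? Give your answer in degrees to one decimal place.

The 8g subshell has l = 4.
|L| = ℏ√(l(l+1)) = 2√5 ℏ.
The smallest angle corresponds to the largest L_z, i.e. m_l = l = 4, giving L_z = 4ℏ.
cos θ_min = 4/√20, so θ_min ≈ 26.6°.

θ_min ≈ 26.6°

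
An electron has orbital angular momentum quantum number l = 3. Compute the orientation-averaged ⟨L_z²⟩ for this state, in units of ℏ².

m_l ∈ {-3, -2, -1, 0, 1, 2, 3}.
Average of L_z² over 7 states: 28/7 ℏ² = 4 ℏ².

⟨L_z²⟩ = 4 ℏ²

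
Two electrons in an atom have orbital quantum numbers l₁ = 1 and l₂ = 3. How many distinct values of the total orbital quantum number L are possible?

Angular momentum addition gives L = |l₁ − l₂|, …, l₁ + l₂.
L ∈ {2, 3, 4}.
That is 3 values.

3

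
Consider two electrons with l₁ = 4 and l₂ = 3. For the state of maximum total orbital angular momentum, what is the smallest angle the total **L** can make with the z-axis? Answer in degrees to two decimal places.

By the triangle rule, |l₁ − l₂| ≤ L ≤ l₁ + l₂.
So L can be 1, 2, 3, 4, 5, 6, 7.
The maximum is L = 7, with |L_tot| = ℏ√(7·8) = 2√14 ℏ.
The minimum angle with z is arccos(7/√56) ≈ 20.70°.

θ_min ≈ 20.70°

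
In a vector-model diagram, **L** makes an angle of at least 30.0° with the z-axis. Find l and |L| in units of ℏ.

cos θ_min = l/√(l(l+1)) = √(l/(l+1)), so l/(l+1) = cos²(30.0°) = 0.7500.
l = cos²θ/sin²θ ≈ 3.
Then |L| = ℏ√(3·4) = 2√3 ℏ.

l = 3, |L| = 2√3 ℏ ≈ 3.464ℏ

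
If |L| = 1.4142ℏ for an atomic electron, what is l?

l = 1

|L| = ℏ√(l(l+1)), so l(l+1) = 2.
l² + l − 2 = 0 ⇒ l = 1.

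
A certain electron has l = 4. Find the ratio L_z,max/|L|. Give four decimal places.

L_z,max/|L| = 0.8944

|L| = 2√5 ℏ ≈ 4.4721ℏ, while L_z,max = lℏ = 4ℏ.
L_z,max/|L| = 4/√20 = 0.8944.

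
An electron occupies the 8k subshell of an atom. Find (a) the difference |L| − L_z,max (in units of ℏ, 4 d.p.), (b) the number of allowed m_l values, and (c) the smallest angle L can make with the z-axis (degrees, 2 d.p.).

|L|−L_z,max ≈ 0.4833ℏ; 15 values; θ_min ≈ 20.70°

The 8k subshell has l = 7.
|L| − L_z,max = (2√14 − 7)ℏ ≈ 0.4833ℏ.
There are 2l+1 = 15 values of m_l.
cos θ_min = 7/√56, so θ_min ≈ 20.70°.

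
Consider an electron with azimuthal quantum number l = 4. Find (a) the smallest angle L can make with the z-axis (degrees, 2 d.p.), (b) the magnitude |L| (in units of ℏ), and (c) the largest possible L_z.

cos θ_min = 4/√20, so θ_min ≈ 26.57°.
|L| = ℏ√(4·5) = 2√5 ℏ ≈ 4.472ℏ.
L_z,max = lℏ = 4ℏ.

θ_min ≈ 26.57°; |L| = 2√5 ℏ ≈ 4.472ℏ; L_z,max = 4ℏ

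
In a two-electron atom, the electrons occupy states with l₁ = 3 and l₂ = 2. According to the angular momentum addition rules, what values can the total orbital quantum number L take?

L = 1, 2, 3, 4, 5

The total orbital quantum number L ranges from |l₁ − l₂| to l₁ + l₂ in integer steps.
L ∈ {1, 2, 3, 4, 5}.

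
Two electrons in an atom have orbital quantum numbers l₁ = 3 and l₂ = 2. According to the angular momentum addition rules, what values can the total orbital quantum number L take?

L = 1, 2, 3, 4, 5

Angular momentum addition gives L = |l₁ − l₂|, …, l₁ + l₂.
L ∈ {1, 2, 3, 4, 5}.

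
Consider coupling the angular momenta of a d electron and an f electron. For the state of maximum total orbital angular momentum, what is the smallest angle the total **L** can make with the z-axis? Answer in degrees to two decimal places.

θ_min ≈ 24.09°

L runs from |2 − 3| = 1 to 2 + 3 = 5.
L ∈ {1, 2, 3, 4, 5}.
The maximum is L = 5, with |L_tot| = ℏ√(5·6) = √30 ℏ.
The minimum angle with z is arccos(5/√30) ≈ 24.09°.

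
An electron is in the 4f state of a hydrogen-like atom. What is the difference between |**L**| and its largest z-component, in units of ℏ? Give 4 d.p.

The 4f subshell has l = 3.
|L| = 2√3 ℏ ≈ 3.4641ℏ, while L_z,max = lℏ = 3ℏ.
The difference is (2√3 − 3)ℏ ≈ 0.4641ℏ.

|L| − L_z,max ≈ 0.4641ℏ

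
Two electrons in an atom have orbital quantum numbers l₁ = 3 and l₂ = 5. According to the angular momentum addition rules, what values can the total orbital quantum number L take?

The total orbital quantum number L ranges from |l₁ − l₂| to l₁ + l₂ in integer steps.
Allowed values: L = 2, 3, 4, 5, 6, 7, 8.

L = 2, 3, 4, 5, 6, 7, 8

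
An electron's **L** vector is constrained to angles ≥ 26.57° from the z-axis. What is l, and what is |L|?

l = 4, |L| = 2√5 ℏ ≈ 4.472ℏ

At minimum angle, m_l = l, so cos θ = l/√(l(l+1)); cos²θ = l/(l+1) = 0.7999.
l = cos²θ/sin²θ ≈ 4.
Then |L| = ℏ√(4·5) = 2√5 ℏ.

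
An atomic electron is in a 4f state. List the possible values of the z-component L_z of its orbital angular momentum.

L_z ∈ {−3ℏ, −2ℏ, −ℏ, 0, ℏ, 2ℏ, 3ℏ}

The 4f subshell has l = 3.
L_z = m_l ℏ with m_l ranging from −l to +l in integer steps.
For l = 3: m_l ∈ {-3, -2, -1, 0, 1, 2, 3}.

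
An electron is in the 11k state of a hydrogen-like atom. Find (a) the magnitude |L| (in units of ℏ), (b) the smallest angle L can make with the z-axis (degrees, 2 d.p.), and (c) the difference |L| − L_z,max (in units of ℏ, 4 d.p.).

For 11k, l = 7.
|L| = ℏ√(7·8) = 2√14 ℏ ≈ 7.483ℏ.
cos θ_min = 7/√56, so θ_min ≈ 20.70°.
|L| − L_z,max = (2√14 − 7)ℏ ≈ 0.4833ℏ.

|L| = 2√14 ℏ ≈ 7.483ℏ; θ_min ≈ 20.70°; |L|−L_z,max ≈ 0.4833ℏ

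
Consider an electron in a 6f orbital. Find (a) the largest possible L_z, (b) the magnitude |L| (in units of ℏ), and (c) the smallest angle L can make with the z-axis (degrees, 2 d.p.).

6f means n = 6, l = 3.
L_z,max = lℏ = 3ℏ.
|L| = ℏ√(3·4) = 2√3 ℏ ≈ 3.464ℏ.
cos θ_min = 3/√12, so θ_min ≈ 30.00°.

L_z,max = 3ℏ; |L| = 2√3 ℏ ≈ 3.464ℏ; θ_min ≈ 30.00°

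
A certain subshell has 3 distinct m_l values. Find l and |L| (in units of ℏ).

2l + 1 = 3 ⇒ l = 1.
Then |L| = √(l(l+1)) ℏ = √2 ℏ.

l = 1, |L| = √2 ℏ ≈ 1.414ℏ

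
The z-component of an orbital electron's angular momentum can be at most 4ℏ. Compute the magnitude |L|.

The maximum L_z equals lℏ, giving l = 4.
|L| = ℏ√(l(l+1)) = 2√5 ℏ.

|L| = 2√5 ℏ ≈ 4.472ℏ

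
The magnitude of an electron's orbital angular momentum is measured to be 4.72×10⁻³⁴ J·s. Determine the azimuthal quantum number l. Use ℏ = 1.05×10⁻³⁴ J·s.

Dividing by ℏ: |L|/ℏ ≈ 4.495.
(|L|/ℏ)² = l(l+1) ≈ 20.21 ⇒ l = 4.

l = 4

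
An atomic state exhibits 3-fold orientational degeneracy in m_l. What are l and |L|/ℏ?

Since there are 2l+1 = 3 values of m_l, l = 1.
Then |L| = √(l(l+1)) ℏ = √2 ℏ.

l = 1, |L| = √2 ℏ ≈ 1.414ℏ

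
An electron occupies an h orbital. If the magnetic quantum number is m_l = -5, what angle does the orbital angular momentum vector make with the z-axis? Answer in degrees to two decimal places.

H corresponds to l = 5.
|L|² = l(l+1)ℏ² = 30ℏ², so |L| = √30 ℏ.
L_z = m_l ℏ = −5ℏ.
cos θ = L_z/|L| = -5/√30, so θ ≈ 155.91°.

θ ≈ 155.91°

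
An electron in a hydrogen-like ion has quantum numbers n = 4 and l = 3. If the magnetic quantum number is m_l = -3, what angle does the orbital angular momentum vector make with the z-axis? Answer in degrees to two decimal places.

θ ≈ 150.00°

|L| = √(l(l+1)) ℏ = 2√3 ℏ.
L_z = m_l ℏ = −3ℏ.
cos θ = L_z/|L| = -3/√12, so θ ≈ 150.00°.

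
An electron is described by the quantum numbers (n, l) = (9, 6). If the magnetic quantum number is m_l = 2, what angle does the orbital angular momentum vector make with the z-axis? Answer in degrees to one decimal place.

|L| = √(l(l+1)) ℏ = √42 ℏ.
L_z = m_l ℏ = 2ℏ.
cos θ = L_z/|L| = 2/√42, so θ ≈ 72.0°.

θ ≈ 72.0°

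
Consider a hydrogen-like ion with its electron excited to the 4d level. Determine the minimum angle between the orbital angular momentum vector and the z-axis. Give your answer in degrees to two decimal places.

The 4d level has l = 2.
|L|² = l(l+1)ℏ² = 6ℏ², so |L| = √6 ℏ.
The smallest angle corresponds to the largest L_z, i.e. m_l = l = 2, giving L_z = 2ℏ.
cos θ_min = 2/√6, so θ_min ≈ 35.26°.

θ_min ≈ 35.26°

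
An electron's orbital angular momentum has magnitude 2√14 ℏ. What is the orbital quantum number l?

l = 7

|L| = ℏ√(l(l+1)), so l(l+1) = 56.
l² + l − 56 = 0 ⇒ l = 7.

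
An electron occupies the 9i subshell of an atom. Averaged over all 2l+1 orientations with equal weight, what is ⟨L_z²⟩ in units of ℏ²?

⟨L_z²⟩ = 14 ℏ²

The 9i subshell has l = 6.
The allowed m_l values are -6, -5, -4, -3, -2, -1, 0, 1, 2, 3, 4, 5, 6.
Average of L_z² over 13 states: 182/13 ℏ² = 14 ℏ².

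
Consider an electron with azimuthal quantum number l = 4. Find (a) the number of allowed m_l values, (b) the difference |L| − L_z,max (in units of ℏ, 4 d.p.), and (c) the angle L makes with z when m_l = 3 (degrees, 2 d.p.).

There are 2l+1 = 9 values of m_l.
|L| − L_z,max = (2√5 − 4)ℏ ≈ 0.4721ℏ.
For m_l = 3: cos θ = 3/√20, θ ≈ 47.87°.

9 values; |L|−L_z,max ≈ 0.4721ℏ; θ(m_l=3) ≈ 47.87°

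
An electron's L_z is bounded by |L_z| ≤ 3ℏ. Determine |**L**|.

L_z,max = lℏ, so l = 3.
|L| = ℏ√(l(l+1)) = 2√3 ℏ.

|L| = 2√3 ℏ ≈ 3.464ℏ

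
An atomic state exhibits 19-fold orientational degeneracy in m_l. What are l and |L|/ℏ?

19 = 2l + 1, so l = (19−1)/2 = 9.
|L| = ℏ√(l(l+1)) = ℏ√(9·10) = 3√10 ℏ.

l = 9, |L| = 3√10 ℏ ≈ 9.487ℏ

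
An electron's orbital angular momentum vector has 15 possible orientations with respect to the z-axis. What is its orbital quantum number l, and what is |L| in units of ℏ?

15 = 2l + 1, so l = (15−1)/2 = 7.
|L| = ℏ√(l(l+1)) = ℏ√(7·8) = 2√14 ℏ.

l = 7, |L| = 2√14 ℏ ≈ 7.483ℏ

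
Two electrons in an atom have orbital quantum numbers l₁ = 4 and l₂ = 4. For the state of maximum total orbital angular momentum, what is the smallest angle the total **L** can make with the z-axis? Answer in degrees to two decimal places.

θ_min ≈ 19.47°

L runs from |4 − 4| = 0 to 4 + 4 = 8.
So L can be 0, 1, 2, 3, 4, 5, 6, 7, 8.
The maximum is L = 8, with |L_tot| = ℏ√(8·9) = 6√2 ℏ.
The minimum angle with z is arccos(8/√72) ≈ 19.47°.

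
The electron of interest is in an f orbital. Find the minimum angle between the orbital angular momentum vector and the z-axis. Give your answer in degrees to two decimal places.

For an f orbital, l = 3.
|L| = ℏ√(l(l+1)) = 2√3 ℏ.
The smallest angle corresponds to the largest L_z, i.e. m_l = l = 3, giving L_z = 3ℏ.
cos θ_min = 3/√12, so θ_min ≈ 30.00°.

θ_min ≈ 30.00°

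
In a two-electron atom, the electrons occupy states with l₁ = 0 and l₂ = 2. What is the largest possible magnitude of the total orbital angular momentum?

L runs from |0 − 2| = 2 to 0 + 2 = 2.
Allowed values: L = 2.
The largest magnitude corresponds to L = 2: |L_tot| = ℏ√(2·3) = √6 ℏ.

|L_tot|_max = √6 ℏ ≈ 2.449ℏ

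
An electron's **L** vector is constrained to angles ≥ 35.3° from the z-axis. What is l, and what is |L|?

l = 2, |L| = √6 ℏ ≈ 2.449ℏ

cos²θ_min = l/(l+1) = 0.6661.
l = cos²θ/sin²θ ≈ 2.
Then |L| = ℏ√(2·3) = √6 ℏ.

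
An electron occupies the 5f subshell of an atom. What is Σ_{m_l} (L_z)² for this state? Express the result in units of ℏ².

Σ(L_z)² = 28 ℏ²

5f means n = 5, l = 3.
m_l runs from −3 to 3, i.e. {-3, -2, -1, 0, 1, 2, 3}.
Σ m_l² = 2·(1 + 4 + 9) = 28.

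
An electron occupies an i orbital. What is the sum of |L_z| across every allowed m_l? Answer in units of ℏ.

I corresponds to l = 6.
m_l ∈ {-6, -5, -4, -3, -2, -1, 0, 1, 2, 3, 4, 5, 6}.
Σ|m_l| = 2·6(6+1)/2 = 42.

Σ|L_z| = 42 ℏ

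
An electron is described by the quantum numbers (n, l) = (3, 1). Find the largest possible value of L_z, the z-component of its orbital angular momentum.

L_z = m_l ℏ with m_l ∈ {−1, …, 1}; the maximum is m_l = 1.

L_z,max = 1ℏ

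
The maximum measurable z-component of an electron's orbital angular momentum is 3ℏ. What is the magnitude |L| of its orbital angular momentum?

L_z,max = lℏ, so l = 3.
Then |L| = ℏ√(3·4) = 2√3 ℏ.

|L| = 2√3 ℏ ≈ 3.464ℏ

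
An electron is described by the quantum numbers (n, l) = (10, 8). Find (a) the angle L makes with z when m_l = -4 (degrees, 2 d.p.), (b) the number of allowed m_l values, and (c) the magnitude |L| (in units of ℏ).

For m_l = -4: cos θ = -4/√72, θ ≈ 118.13°.
There are 2l+1 = 17 values of m_l.
|L| = ℏ√(8·9) = 6√2 ℏ ≈ 8.485ℏ.

θ(m_l=-4) ≈ 118.13°; 17 values; |L| = 6√2 ℏ ≈ 8.485ℏ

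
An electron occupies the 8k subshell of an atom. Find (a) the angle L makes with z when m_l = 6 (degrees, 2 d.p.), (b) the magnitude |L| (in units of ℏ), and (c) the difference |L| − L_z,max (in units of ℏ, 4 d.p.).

θ(m_l=6) ≈ 36.70°; |L| = 2√14 ℏ ≈ 7.483ℏ; |L|−L_z,max ≈ 0.4833ℏ

For 8k, l = 7.
For m_l = 6: cos θ = 6/√56, θ ≈ 36.70°.
|L| = ℏ√(7·8) = 2√14 ℏ ≈ 7.483ℏ.
|L| − L_z,max = (2√14 − 7)ℏ ≈ 0.4833ℏ.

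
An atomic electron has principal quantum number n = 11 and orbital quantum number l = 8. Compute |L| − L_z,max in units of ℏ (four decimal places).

|L| − L_z,max ≈ 0.4853ℏ

|L| = 6√2 ℏ ≈ 8.4853ℏ, while L_z,max = lℏ = 8ℏ.
The difference is (6√2 − 8)ℏ ≈ 0.4853ℏ.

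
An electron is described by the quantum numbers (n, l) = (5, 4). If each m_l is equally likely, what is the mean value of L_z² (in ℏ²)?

m_l runs from −4 to 4, i.e. {-4, -3, -2, -1, 0, 1, 2, 3, 4}.
Average of L_z² over 9 states: 60/9 ℏ² = 6.667 ℏ².

⟨L_z²⟩ = 6.667 ℏ²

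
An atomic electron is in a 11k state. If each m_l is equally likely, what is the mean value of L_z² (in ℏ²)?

⟨L_z²⟩ = 18.67 ℏ²

The 11k subshell has l = 7.
m_l runs from −7 to 7, i.e. {-7, -6, -5, -4, -3, -2, -1, 0, 1, 2, 3, 4, 5, 6, 7}.
Average of L_z² over 15 states: 280/15 ℏ² = 18.67 ℏ².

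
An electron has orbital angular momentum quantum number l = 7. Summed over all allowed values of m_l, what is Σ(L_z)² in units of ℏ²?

Σ(L_z)² = 280 ℏ²

m_l runs from −7 to 7, i.e. {-7, -6, -5, -4, -3, -2, -1, 0, 1, 2, 3, 4, 5, 6, 7}.
Summing m² from −7 to 7: Σ m_l² = 280.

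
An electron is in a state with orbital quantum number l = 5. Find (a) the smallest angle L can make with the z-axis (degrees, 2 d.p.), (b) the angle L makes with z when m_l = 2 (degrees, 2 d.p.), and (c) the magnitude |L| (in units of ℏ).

θ_min ≈ 24.09°; θ(m_l=2) ≈ 68.58°; |L| = √30 ℏ ≈ 5.477ℏ

cos θ_min = 5/√30, so θ_min ≈ 24.09°.
For m_l = 2: cos θ = 2/√30, θ ≈ 68.58°.
|L| = ℏ√(5·6) = √30 ℏ ≈ 5.477ℏ.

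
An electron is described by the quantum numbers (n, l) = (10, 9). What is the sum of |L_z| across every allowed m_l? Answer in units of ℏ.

Σ|L_z| = 90 ℏ

The allowed m_l values are -9, -8, -7, -6, -5, -4, -3, -2, -1, 0, 1, 2, 3, 4, 5, 6, 7, 8, 9.
Σ|m_l| = 2(1+2+…+9) = 90.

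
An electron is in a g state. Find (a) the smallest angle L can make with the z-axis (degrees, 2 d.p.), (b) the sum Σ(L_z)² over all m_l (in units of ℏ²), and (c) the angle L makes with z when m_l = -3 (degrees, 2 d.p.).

θ_min ≈ 26.57°; Σ(L_z)² = 60 ℏ²; θ(m_l=-3) ≈ 132.13°

The letter g corresponds to l = 4.
cos θ_min = 4/√20, so θ_min ≈ 26.57°.
Σ m_l² = 60, so Σ(L_z)² = 60 ℏ².
For m_l = -3: cos θ = -3/√20, θ ≈ 132.13°.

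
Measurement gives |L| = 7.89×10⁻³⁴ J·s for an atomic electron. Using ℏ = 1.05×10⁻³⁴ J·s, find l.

|L|/ℏ = (7.89×10⁻³⁴)/(1.05×10⁻³⁴) ≈ 7.514.
Set l(l+1) = 56.46; the integer solution is l = 7.

l = 7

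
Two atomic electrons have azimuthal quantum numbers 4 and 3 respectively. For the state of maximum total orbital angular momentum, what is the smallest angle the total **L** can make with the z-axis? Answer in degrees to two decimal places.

Angular momentum addition gives L = |l₁ − l₂|, …, l₁ + l₂.
Allowed values: L = 1, 2, 3, 4, 5, 6, 7.
The maximum is L = 7, with |L_tot| = ℏ√(7·8) = 2√14 ℏ.
The minimum angle with z is arccos(7/√56) ≈ 20.70°.

θ_min ≈ 20.70°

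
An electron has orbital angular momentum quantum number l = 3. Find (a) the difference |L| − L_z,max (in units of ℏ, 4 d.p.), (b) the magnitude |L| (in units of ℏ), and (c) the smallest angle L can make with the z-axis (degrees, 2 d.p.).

|L|−L_z,max ≈ 0.4641ℏ; |L| = 2√3 ℏ ≈ 3.464ℏ; θ_min ≈ 30.00°

|L| − L_z,max = (2√3 − 3)ℏ ≈ 0.4641ℏ.
|L| = ℏ√(3·4) = 2√3 ℏ ≈ 3.464ℏ.
cos θ_min = 3/√12, so θ_min ≈ 30.00°.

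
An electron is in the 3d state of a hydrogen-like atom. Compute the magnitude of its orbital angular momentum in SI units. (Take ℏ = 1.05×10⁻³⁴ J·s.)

|L| = 2.57×10⁻³⁴ J·s

For 3d, l = 2.
|L| = ℏ√(l(l+1)) = ℏ√(2·3) = √6 ℏ
Numerically, |L| = 2.449 × (1.05×10⁻³⁴ J·s) = 2.57×10⁻³⁴ J·s.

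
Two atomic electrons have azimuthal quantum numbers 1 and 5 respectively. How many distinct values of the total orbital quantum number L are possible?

3

The total orbital quantum number L ranges from |l₁ − l₂| to l₁ + l₂ in integer steps.
L ∈ {4, 5, 6}.
That is 3 values.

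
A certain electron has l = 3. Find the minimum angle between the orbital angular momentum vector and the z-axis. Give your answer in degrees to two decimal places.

θ_min ≈ 30.00°

|L|² = l(l+1)ℏ² = 12ℏ², so |L| = 2√3 ℏ.
The smallest angle corresponds to the largest L_z, i.e. m_l = l = 3, giving L_z = 3ℏ.
cos θ_min = 3/√12, so θ_min ≈ 30.00°.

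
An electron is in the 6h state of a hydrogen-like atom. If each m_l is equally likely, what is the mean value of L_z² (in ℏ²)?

For 6h, l = 5.
m_l runs from −5 to 5, i.e. {-5, -4, -3, -2, -1, 0, 1, 2, 3, 4, 5}.
⟨L_z²⟩ = ℏ²·(Σ m_l²)/(2l+1) = ℏ²·110/11 = 10ℏ².

⟨L_z²⟩ = 10 ℏ²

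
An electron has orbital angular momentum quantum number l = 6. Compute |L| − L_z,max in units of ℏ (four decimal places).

|L| = √42 ℏ ≈ 6.4807ℏ, while L_z,max = lℏ = 6ℏ.
The difference is (√42 − 6)ℏ ≈ 0.4807ℏ.

|L| − L_z,max ≈ 0.4807ℏ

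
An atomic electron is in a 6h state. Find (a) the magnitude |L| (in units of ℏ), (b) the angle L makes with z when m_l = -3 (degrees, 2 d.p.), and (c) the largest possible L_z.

|L| = √30 ℏ ≈ 5.477ℏ; θ(m_l=-3) ≈ 123.21°; L_z,max = 5ℏ

The 6h subshell has l = 5.
|L| = ℏ√(5·6) = √30 ℏ ≈ 5.477ℏ.
For m_l = -3: cos θ = -3/√30, θ ≈ 123.21°.
L_z,max = lℏ = 5ℏ.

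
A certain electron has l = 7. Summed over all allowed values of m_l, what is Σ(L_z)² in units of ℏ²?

m_l runs from −7 to 7, i.e. {-7, -6, -5, -4, -3, -2, -1, 0, 1, 2, 3, 4, 5, 6, 7}.
Σ m_l² = l(l+1)(2l+1)/3 = 7·8·15/3 = 280.

Σ(L_z)² = 280 ℏ²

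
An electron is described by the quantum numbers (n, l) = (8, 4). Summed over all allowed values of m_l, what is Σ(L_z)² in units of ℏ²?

m_l runs from −4 to 4, i.e. {-4, -3, -2, -1, 0, 1, 2, 3, 4}.
Summing m² from −4 to 4: Σ m_l² = 60.

Σ(L_z)² = 60 ℏ²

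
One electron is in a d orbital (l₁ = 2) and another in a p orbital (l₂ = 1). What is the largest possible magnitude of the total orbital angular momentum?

Angular momentum addition gives L = |l₁ − l₂|, …, l₁ + l₂.
So L can be 1, 2, 3.
The largest magnitude corresponds to L = 3: |L_tot| = ℏ√(3·4) = 2√3 ℏ.

|L_tot|_max = 2√3 ℏ ≈ 3.464ℏ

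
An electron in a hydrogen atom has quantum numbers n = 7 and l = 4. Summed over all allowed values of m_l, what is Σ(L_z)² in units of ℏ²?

Σ(L_z)² = 60 ℏ²

The allowed m_l values are -4, -3, -2, -1, 0, 1, 2, 3, 4.
Summing m² from −4 to 4: Σ m_l² = 60.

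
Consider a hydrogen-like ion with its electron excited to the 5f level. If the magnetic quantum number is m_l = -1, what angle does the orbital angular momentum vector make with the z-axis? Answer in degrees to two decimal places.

The 5f level has l = 3.
|L| = √(l(l+1)) ℏ = 2√3 ℏ.
L_z = m_l ℏ = −1ℏ.
cos θ = L_z/|L| = -1/√12, so θ ≈ 106.78°.

θ ≈ 106.78°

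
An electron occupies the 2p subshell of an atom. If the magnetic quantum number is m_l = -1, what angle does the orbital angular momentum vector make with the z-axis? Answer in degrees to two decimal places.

θ ≈ 135.00°

For 2p, l = 1.
|L| = ℏ√(l(l+1)) = √2 ℏ.
L_z = m_l ℏ = −1ℏ.
cos θ = L_z/|L| = -1/√2, so θ ≈ 135.00°.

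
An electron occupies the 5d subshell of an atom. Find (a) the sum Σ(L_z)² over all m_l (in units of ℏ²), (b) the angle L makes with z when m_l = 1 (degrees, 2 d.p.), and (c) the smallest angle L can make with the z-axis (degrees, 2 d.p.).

Σ(L_z)² = 10 ℏ²; θ(m_l=1) ≈ 65.91°; θ_min ≈ 35.26°

5d means n = 5, l = 2.
Σ m_l² = 10, so Σ(L_z)² = 10 ℏ².
For m_l = 1: cos θ = 1/√6, θ ≈ 65.91°.
cos θ_min = 2/√6, so θ_min ≈ 35.26°.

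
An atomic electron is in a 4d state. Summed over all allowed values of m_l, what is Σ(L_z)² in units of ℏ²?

Σ(L_z)² = 10 ℏ²

The 4d subshell has l = 2.
The allowed m_l values are -2, -1, 0, 1, 2.
Summing m² from −2 to 2: Σ m_l² = 10.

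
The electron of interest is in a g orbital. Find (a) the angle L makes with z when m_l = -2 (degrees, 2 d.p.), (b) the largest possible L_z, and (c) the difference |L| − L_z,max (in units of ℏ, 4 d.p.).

θ(m_l=-2) ≈ 116.57°; L_z,max = 4ℏ; |L|−L_z,max ≈ 0.4721ℏ

For a g orbital, l = 4.
For m_l = -2: cos θ = -2/√20, θ ≈ 116.57°.
L_z,max = lℏ = 4ℏ.
|L| − L_z,max = (2√5 − 4)ℏ ≈ 0.4721ℏ.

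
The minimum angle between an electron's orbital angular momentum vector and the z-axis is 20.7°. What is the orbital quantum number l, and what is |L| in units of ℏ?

l = 7, |L| = 2√14 ℏ ≈ 7.483ℏ

At minimum angle, m_l = l, so cos θ = l/√(l(l+1)); cos²θ = l/(l+1) = 0.8751.
Thus l = 0.8751/(1 − 0.8751) ≈ 7.
Then |L| = ℏ√(7·8) = 2√14 ℏ.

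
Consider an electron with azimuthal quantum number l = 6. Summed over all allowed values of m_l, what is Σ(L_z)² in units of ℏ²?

Σ(L_z)² = 182 ℏ²

m_l runs from −6 to 6, i.e. {-6, -5, -4, -3, -2, -1, 0, 1, 2, 3, 4, 5, 6}.
Σ m_l² = 2·(1 + 4 + 9 + 16 + 25 + 36) = 182.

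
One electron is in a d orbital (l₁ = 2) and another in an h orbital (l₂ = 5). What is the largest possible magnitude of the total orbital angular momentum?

The total orbital quantum number L ranges from |l₁ − l₂| to l₁ + l₂ in integer steps.
So L can be 3, 4, 5, 6, 7.
The largest magnitude corresponds to L = 7: |L_tot| = ℏ√(7·8) = 2√14 ℏ.

|L_tot|_max = 2√14 ℏ ≈ 7.483ℏ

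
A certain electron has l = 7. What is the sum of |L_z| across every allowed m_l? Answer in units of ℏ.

The allowed m_l values are -7, -6, -5, -4, -3, -2, -1, 0, 1, 2, 3, 4, 5, 6, 7.
Σ|m_l| = l(l+1) = 56.

Σ|L_z| = 56 ℏ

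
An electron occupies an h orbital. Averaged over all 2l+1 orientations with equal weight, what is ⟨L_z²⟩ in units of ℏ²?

The letter h corresponds to l = 5.
m_l ∈ {-5, -4, -3, -2, -1, 0, 1, 2, 3, 4, 5}.
Average of L_z² over 11 states: 110/11 ℏ² = 10 ℏ².

⟨L_z²⟩ = 10 ℏ²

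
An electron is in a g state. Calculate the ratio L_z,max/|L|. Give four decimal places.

The letter g corresponds to l = 4.
|L| = 2√5 ℏ ≈ 4.4721ℏ, while L_z,max = lℏ = 4ℏ.
L_z,max/|L| = 4/√20 = 0.8944.

L_z,max/|L| = 0.8944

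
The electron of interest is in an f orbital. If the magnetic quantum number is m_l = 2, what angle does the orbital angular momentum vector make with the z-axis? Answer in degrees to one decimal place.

θ ≈ 54.7°

The letter f corresponds to l = 3.
|L|² = l(l+1)ℏ² = 12ℏ², so |L| = 2√3 ℏ.
L_z = m_l ℏ = 2ℏ.
cos θ = L_z/|L| = 2/√12, so θ ≈ 54.7°.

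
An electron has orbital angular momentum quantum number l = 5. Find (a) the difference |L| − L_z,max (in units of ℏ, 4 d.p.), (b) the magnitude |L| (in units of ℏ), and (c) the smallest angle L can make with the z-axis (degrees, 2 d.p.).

|L|−L_z,max ≈ 0.4772ℏ; |L| = √30 ℏ ≈ 5.477ℏ; θ_min ≈ 24.09°

|L| − L_z,max = (√30 − 5)ℏ ≈ 0.4772ℏ.
|L| = ℏ√(5·6) = √30 ℏ ≈ 5.477ℏ.
cos θ_min = 5/√30, so θ_min ≈ 24.09°.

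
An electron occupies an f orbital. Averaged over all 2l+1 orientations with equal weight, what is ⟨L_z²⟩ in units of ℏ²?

The letter f corresponds to l = 3.
m_l ∈ {-3, -2, -1, 0, 1, 2, 3}.
⟨L_z²⟩ = ℏ²·l(l+1)/3 = 4ℏ².

⟨L_z²⟩ = 4 ℏ²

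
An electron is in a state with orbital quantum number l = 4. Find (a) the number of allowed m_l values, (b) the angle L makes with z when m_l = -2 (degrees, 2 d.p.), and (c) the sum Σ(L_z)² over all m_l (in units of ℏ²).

There are 2l+1 = 9 values of m_l.
For m_l = -2: cos θ = -2/√20, θ ≈ 116.57°.
Σ m_l² = 60, so Σ(L_z)² = 60 ℏ².

9 values; θ(m_l=-2) ≈ 116.57°; Σ(L_z)² = 60 ℏ²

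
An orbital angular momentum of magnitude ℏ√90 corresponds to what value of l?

Since |L|² = l(l+1)ℏ², l(l+1) = 90.
l² + l − 90 = 0 ⇒ l = 9.

l = 9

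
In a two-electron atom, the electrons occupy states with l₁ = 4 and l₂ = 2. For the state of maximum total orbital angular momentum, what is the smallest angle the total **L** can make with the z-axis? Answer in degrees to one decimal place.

θ_min ≈ 22.2°

By the triangle rule, |l₁ − l₂| ≤ L ≤ l₁ + l₂.
So L can be 2, 3, 4, 5, 6.
The maximum is L = 6, with |L_tot| = ℏ√(6·7) = √42 ℏ.
The minimum angle with z is arccos(6/√42) ≈ 22.2°.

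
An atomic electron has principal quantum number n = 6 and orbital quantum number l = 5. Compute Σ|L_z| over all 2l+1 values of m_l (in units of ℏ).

Σ|L_z| = 30 ℏ

m_l runs from −5 to 5, i.e. {-5, -4, -3, -2, -1, 0, 1, 2, 3, 4, 5}.
Σ|m_l| = 2(1+2+…+5) = 30.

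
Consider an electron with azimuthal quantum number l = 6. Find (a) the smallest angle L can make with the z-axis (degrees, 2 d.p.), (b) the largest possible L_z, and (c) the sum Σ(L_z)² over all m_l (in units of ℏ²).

cos θ_min = 6/√42, so θ_min ≈ 22.21°.
L_z,max = lℏ = 6ℏ.
Σ m_l² = 182, so Σ(L_z)² = 182 ℏ².

θ_min ≈ 22.21°; L_z,max = 6ℏ; Σ(L_z)² = 182 ℏ²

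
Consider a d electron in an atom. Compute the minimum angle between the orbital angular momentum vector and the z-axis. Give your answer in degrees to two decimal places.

θ_min ≈ 35.26°

The letter d corresponds to l = 2.
|L| = √(l(l+1)) ℏ = √6 ℏ.
The smallest angle corresponds to the largest L_z, i.e. m_l = l = 2, giving L_z = 2ℏ.
cos θ_min = 2/√6, so θ_min ≈ 35.26°.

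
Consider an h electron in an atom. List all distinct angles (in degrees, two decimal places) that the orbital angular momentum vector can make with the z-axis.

θ ∈ {24.09°, 43.09°, 56.79°, 68.58°, 79.48°, 90.00°, 100.52°, 111.42°, 123.21°, 136.91°, 155.91°}

For an h orbital, l = 5.
|L|² = l(l+1)ℏ² = 30ℏ², so |L| = √30 ℏ.
cos θ = m_l/√30 for each m_l ∈ {-5, -4, -3, -2, -1, 0, 1, 2, 3, 4, 5}.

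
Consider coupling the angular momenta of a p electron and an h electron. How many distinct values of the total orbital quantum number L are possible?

3

Angular momentum addition gives L = |l₁ − l₂|, …, l₁ + l₂.
So L can be 4, 5, 6.
That is 3 values.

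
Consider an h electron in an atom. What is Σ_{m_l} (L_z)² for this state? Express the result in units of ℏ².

An h state has l = 5.
m_l ∈ {-5, -4, -3, -2, -1, 0, 1, 2, 3, 4, 5}.
Summing m² from −5 to 5: Σ m_l² = 110.

Σ(L_z)² = 110 ℏ²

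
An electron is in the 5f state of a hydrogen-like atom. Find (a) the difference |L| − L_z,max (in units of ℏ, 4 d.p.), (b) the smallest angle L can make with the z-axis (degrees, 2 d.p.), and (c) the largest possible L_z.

|L|−L_z,max ≈ 0.4641ℏ; θ_min ≈ 30.00°; L_z,max = 3ℏ

For 5f, l = 3.
|L| − L_z,max = (2√3 − 3)ℏ ≈ 0.4641ℏ.
cos θ_min = 3/√12, so θ_min ≈ 30.00°.
L_z,max = lℏ = 3ℏ.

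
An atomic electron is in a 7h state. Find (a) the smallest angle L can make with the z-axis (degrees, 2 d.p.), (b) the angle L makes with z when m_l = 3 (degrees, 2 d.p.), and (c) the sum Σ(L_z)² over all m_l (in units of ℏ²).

The 7h subshell has l = 5.
cos θ_min = 5/√30, so θ_min ≈ 24.09°.
For m_l = 3: cos θ = 3/√30, θ ≈ 56.79°.
Σ m_l² = 110, so Σ(L_z)² = 110 ℏ².

θ_min ≈ 24.09°; θ(m_l=3) ≈ 56.79°; Σ(L_z)² = 110 ℏ²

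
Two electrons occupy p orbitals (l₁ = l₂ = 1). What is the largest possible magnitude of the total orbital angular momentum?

Angular momentum addition gives L = |l₁ − l₂|, …, l₁ + l₂.
Allowed values: L = 0, 1, 2.
The largest magnitude corresponds to L = 2: |L_tot| = ℏ√(2·3) = √6 ℏ.

|L_tot|_max = √6 ℏ ≈ 2.449ℏ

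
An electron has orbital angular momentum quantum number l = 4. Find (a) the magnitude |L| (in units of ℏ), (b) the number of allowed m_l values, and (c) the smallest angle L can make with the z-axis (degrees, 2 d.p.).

|L| = 2√5 ℏ ≈ 4.472ℏ; 9 values; θ_min ≈ 26.57°

|L| = ℏ√(4·5) = 2√5 ℏ ≈ 4.472ℏ.
There are 2l+1 = 9 values of m_l.
cos θ_min = 4/√20, so θ_min ≈ 26.57°.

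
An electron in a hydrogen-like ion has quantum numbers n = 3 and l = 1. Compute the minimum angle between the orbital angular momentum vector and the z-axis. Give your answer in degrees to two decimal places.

|L|² = l(l+1)ℏ² = 2ℏ², so |L| = √2 ℏ.
The smallest angle corresponds to the largest L_z, i.e. m_l = l = 1, giving L_z = 1ℏ.
cos θ_min = 1/√2, so θ_min ≈ 45.00°.

θ_min ≈ 45.00°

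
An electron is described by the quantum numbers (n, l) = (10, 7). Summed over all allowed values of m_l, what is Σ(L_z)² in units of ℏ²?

m_l runs from −7 to 7, i.e. {-7, -6, -5, -4, -3, -2, -1, 0, 1, 2, 3, 4, 5, 6, 7}.
Summing m² from −7 to 7: Σ m_l² = 280.

Σ(L_z)² = 280 ℏ²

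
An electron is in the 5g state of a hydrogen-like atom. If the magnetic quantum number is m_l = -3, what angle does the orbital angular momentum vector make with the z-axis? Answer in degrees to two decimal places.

For 5g, l = 4.
|L|² = l(l+1)ℏ² = 20ℏ², so |L| = 2√5 ℏ.
L_z = m_l ℏ = −3ℏ.
cos θ = L_z/|L| = -3/√20, so θ ≈ 132.13°.

θ ≈ 132.13°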